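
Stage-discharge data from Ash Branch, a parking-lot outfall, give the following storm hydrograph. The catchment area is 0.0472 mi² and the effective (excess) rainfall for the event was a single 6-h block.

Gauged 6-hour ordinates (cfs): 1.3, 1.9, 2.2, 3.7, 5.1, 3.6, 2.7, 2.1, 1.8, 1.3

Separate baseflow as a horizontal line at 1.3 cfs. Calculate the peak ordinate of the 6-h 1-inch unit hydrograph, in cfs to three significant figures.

Direct runoff: 0.0, 0.6, 0.9, 2.4, 3.8, 2.3, 1.4, 0.8, 0.5, 0.0 cfs; ΣQ_DR = 12.70 cfs, peak = 3.8 cfs.
Runoff depth d = ΣQ_DR·Δt / A = 12.70 × 21600 / (0.0472 mi²) = 2.502 in.
The 1-inch UH is the DRH scaled by (1 in)/d, so U_p = 3.8 × 1/2.502 = 1.52 cfs.

U_p ≈ 1.52 cfs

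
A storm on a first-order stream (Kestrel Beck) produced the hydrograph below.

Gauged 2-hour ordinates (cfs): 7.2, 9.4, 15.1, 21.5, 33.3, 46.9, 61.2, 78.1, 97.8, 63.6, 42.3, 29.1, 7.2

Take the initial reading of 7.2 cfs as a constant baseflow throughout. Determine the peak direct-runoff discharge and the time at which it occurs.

Subtracting baseflow gives direct-runoff ordinates: 0.0, 2.2, 7.9, 14.3, 26.1, 39.7, 54.0, 70.9, 90.6, 56.4, 35.1, 21.9, 0.0 cfs.
The maximum is 90.6 cfs, occurring at the reading for t = 16 h.

Q_p = 90.6 cfs at t = 16 h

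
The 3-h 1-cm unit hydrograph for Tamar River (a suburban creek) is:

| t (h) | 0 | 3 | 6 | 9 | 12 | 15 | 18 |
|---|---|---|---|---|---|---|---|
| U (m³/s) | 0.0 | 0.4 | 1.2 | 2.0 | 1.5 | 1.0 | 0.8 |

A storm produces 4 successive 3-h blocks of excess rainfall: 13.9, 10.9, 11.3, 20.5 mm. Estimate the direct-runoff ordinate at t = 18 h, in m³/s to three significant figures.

Q ≈ 8.00 m³/s

By discrete convolution, Q_j = Σ (P_i / 10 mm) · U_{j−i}.
At t = 18 h (j=6): Q = (13.9/10)·0.8 + (10.9/10)·1.0 + (11.3/10)·1.5 + (20.5/10)·2.0 = 8.00 m³/s.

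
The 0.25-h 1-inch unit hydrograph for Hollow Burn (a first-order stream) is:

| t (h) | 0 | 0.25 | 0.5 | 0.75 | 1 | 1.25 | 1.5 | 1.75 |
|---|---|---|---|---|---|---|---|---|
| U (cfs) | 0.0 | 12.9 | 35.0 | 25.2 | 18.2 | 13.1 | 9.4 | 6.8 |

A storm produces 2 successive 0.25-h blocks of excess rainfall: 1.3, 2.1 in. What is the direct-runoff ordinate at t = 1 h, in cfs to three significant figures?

Q ≈ 76.6 cfs

By discrete convolution, Q_j = Σ (P_i / 1 in) · U_{j−i}.
At t = 1 h (j=4): Q = (1.3/1)·18.2 + (2.1/1)·25.2 = 76.6 cfs.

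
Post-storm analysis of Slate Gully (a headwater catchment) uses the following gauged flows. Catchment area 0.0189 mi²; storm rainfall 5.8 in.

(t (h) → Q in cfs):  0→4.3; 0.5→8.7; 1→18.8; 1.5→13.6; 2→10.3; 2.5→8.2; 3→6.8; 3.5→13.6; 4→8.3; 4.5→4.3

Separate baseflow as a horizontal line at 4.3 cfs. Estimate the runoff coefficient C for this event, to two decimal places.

ΣQ_DR = 53.90 cfs; V = ΣQ_DR·Δt = 97020 ft³.
Runoff depth d = V / A = 2.210 in.
C = d / P = 2.210 / 5.8 = 0.38.

C ≈ 0.38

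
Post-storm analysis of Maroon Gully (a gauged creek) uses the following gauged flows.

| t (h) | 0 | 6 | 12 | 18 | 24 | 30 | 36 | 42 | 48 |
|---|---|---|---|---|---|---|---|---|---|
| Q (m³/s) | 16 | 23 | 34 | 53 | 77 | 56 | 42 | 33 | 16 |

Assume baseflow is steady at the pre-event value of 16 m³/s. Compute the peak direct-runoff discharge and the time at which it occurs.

Q_p = 61.0 m³/s at t = 24 h

Subtracting baseflow gives direct-runoff ordinates: 0.0, 7.0, 18.0, 37.0, 61.0, 40.0, 26.0, 17.0, 0.0 m³/s.
The maximum is 61.0 m³/s, occurring at the reading for t = 24 h.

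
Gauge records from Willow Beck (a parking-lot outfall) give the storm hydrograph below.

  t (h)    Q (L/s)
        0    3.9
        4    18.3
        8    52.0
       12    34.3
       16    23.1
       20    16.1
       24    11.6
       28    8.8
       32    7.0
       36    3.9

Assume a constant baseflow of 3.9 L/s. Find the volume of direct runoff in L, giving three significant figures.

V ≈ 2.02 × 10^6 L

Direct-runoff ordinates (Q − Q_b): 0.0, 14.4, 48.1, 30.4, 19.2, 12.2, 7.7, 4.9, 3.1, 0.0 L/s.
ΣQ_DR = 140.0 L/s.
With Δt = 4 h = 14400 s, V = ΣQ_DR · Δt = 140.0 × 14400 = 2.02 × 10^6 L.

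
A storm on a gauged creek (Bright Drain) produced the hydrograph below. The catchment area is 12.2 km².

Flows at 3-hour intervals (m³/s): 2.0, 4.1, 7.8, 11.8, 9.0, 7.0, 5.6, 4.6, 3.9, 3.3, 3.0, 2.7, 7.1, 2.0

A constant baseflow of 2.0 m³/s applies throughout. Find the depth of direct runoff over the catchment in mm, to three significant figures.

d ≈ 40.6 mm

Direct runoff: 0.0, 2.1, 5.8, 9.8, 7.0, 5.0, 3.6, 2.6, 1.9, 1.3, 1.0, 0.7, 5.1, 0.0 m³/s; ΣQ_DR = 45.90 m³/s.
V = ΣQ_DR · Δt = 45.90 × 10800 s = 4.957 × 10^5 m³.
Over A = 12.2 km², depth = V / A = 40.6 mm.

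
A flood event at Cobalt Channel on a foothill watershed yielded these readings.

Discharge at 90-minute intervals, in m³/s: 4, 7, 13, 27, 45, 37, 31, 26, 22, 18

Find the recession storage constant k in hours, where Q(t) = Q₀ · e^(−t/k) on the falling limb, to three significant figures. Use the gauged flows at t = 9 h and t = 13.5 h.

k ≈ 8.28 h

On the falling limb, Q drops from 31 to 18 m³/s between t = 9 h and t = 13.5 h (Δt = 4.5 h).
k = −Δt / ln(Q₂/Q₁) = −4.5 / ln(18/31) = 8.28 h.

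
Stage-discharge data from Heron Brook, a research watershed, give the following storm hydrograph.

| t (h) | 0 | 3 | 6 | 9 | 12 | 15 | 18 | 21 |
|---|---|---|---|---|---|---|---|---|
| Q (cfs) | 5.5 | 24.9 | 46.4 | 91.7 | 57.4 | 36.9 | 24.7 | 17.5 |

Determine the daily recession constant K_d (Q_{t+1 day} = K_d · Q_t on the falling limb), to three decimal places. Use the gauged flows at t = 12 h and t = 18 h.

Between t = 12 h and t = 18 h the flow falls from 57.4 to 24.7 cfs over 2×3 h = 6 h.
Per-interval ratio K = (24.7/57.4)^(1/2) = 0.6560; K_d = K^(24/3) = 0.034.

K_d ≈ 0.034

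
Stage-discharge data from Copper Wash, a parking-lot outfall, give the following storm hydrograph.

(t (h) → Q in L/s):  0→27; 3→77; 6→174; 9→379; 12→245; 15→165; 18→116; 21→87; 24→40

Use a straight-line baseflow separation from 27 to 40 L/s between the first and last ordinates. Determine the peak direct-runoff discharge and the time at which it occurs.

Q_p = 347.12 L/s at t = 9 h

Subtracting baseflow gives direct-runoff ordinates: 0.00, 48.38, 143.75, 347.12, 211.50, 129.88, 79.25, 48.62, 0.00 L/s.
The maximum is 347.12 L/s, occurring at the reading for t = 9 h.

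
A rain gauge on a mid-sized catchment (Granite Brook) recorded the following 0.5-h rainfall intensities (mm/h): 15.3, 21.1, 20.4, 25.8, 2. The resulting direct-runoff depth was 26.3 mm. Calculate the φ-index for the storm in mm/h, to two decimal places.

φ ≈ 7.50 mm/h

Only the 4 blocks with intensity above φ contribute runoff: 15.3, 21.1, 20.4, 25.8 mm/h.
Σ(I−φ)·Δt = d  ⇒  (15.3+21.1+20.4+25.8 − 4φ)·0.5 = 26.3
φ = (82.60 − 26.3/0.5) / 4 = 7.50 mm/h.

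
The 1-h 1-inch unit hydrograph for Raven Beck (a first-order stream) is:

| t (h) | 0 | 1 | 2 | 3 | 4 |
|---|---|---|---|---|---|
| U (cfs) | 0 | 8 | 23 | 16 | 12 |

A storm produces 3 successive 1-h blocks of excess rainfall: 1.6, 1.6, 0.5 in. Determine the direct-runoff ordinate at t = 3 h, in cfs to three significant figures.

By discrete convolution, Q_j = Σ (P_i / 1 in) · U_{j−i}.
At t = 3 h (j=3): Q = (1.6/1)·16 + (1.6/1)·23 + (0.5/1)·8 = 66.4 cfs.

Q ≈ 66.4 cfs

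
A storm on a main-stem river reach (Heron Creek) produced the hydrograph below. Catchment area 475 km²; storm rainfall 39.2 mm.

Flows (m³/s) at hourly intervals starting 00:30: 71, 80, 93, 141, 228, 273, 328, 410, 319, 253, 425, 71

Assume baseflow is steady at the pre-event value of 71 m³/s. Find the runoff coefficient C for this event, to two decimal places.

ΣQ_DR = 1840 m³/s; V = ΣQ_DR·Δt = 6.624 × 10^6 m³.
Runoff depth d = V / A = 13.95 mm.
C = d / P = 13.95 / 39.2 = 0.36.

C ≈ 0.36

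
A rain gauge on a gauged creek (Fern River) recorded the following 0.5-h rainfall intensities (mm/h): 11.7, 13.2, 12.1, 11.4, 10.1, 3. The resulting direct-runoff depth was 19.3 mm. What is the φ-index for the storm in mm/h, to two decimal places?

φ ≈ 3.98 mm/h

Only the 5 blocks with intensity above φ contribute runoff: 11.7, 13.2, 12.1, 11.4, 10.1 mm/h.
Σ(I−φ)·Δt = d  ⇒  (11.7+13.2+12.1+11.4+10.1 − 5φ)·0.5 = 19.3
φ = (58.50 − 19.3/0.5) / 5 = 3.98 mm/h.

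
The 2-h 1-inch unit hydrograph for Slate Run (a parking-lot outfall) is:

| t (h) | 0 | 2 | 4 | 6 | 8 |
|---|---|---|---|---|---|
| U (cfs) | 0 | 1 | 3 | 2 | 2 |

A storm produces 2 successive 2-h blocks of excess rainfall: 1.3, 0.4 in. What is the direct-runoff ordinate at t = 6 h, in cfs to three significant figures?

By discrete convolution, Q_j = Σ (P_i / 1 in) · U_{j−i}.
At t = 6 h (j=3): Q = (1.3/1)·2 + (0.4/1)·3 = 3.80 cfs.

Q ≈ 3.80 cfs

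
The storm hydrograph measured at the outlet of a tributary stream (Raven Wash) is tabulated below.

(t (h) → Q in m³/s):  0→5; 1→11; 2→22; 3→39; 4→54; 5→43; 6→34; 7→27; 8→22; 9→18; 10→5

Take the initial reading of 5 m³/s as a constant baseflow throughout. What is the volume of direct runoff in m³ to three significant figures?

V ≈ 8.10 × 10^5 m³

Direct-runoff ordinates (Q − Q_b): 0.0, 6.0, 17.0, 34.0, 49.0, 38.0, 29.0, 22.0, 17.0, 13.0, 0.0 m³/s.
ΣQ_DR = 225.0 m³/s.
With Δt = 1 h = 3600 s, V = ΣQ_DR · Δt = 225.0 × 3600 = 8.10 × 10^5 m³.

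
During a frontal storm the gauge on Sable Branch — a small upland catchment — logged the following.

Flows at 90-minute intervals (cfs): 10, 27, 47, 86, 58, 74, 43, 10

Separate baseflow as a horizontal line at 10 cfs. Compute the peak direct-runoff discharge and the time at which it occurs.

Q_p = 76.0 cfs at t = 4.5 h

Subtracting baseflow gives direct-runoff ordinates: 0.0, 17.0, 37.0, 76.0, 48.0, 64.0, 33.0, 0.0 cfs.
The maximum is 76.0 cfs, occurring at the reading for t = 4.5 h.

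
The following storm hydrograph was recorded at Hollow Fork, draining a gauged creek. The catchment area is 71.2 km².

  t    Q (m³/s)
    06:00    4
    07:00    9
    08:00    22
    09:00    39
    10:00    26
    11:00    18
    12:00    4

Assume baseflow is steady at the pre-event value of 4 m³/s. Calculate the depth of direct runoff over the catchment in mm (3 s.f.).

Direct runoff: 0.0, 5.0, 18.0, 35.0, 22.0, 14.0, 0.0 m³/s; ΣQ_DR = 94.00 m³/s.
V = ΣQ_DR · Δt = 94.00 × 3600 s = 3.384 × 10^5 m³.
Over A = 71.2 km², depth = V / A = 4.75 mm.

d ≈ 4.75 mm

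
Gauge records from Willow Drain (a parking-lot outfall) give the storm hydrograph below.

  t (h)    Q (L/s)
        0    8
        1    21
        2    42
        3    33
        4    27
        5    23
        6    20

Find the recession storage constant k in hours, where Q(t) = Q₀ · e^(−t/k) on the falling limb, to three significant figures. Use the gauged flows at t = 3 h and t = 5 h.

On the falling limb, Q drops from 33 to 23 L/s between t = 3 h and t = 5 h (Δt = 2 h).
k = −Δt / ln(Q₂/Q₁) = −2 / ln(23/33) = 5.54 h.

k ≈ 5.54 h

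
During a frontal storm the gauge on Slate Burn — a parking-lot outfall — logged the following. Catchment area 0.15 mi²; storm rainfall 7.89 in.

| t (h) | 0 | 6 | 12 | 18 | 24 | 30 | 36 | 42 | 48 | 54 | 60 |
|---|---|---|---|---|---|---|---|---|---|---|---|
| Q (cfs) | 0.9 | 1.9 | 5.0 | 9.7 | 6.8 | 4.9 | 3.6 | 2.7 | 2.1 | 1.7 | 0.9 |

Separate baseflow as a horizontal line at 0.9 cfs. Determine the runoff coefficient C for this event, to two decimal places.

ΣQ_DR = 30.30 cfs; V = ΣQ_DR·Δt = 6.545 × 10^5 ft³.
Runoff depth d = V / A = 1.878 in.
C = d / P = 1.878 / 7.89 = 0.24.

C ≈ 0.24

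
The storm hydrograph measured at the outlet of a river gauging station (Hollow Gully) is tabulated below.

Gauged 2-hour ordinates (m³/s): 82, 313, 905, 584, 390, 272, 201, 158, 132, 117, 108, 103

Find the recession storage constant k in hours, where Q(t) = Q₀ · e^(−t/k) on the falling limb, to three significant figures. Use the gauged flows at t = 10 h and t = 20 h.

On the falling limb, Q drops from 272 to 108 m³/s between t = 10 h and t = 20 h (Δt = 10 h).
k = −Δt / ln(Q₂/Q₁) = −10 / ln(108/272) = 10.8 h.

k ≈ 10.8 h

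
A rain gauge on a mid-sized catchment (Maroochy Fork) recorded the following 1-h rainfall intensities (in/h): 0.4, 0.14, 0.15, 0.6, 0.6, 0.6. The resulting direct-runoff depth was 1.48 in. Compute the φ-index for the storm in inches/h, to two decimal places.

φ ≈ 0.18 in/h

Only the 4 blocks with intensity above φ contribute runoff: 0.4, 0.6, 0.6, 0.6 in/h.
Σ(I−φ)·Δt = d  ⇒  (0.4+0.6+0.6+0.6 − 4φ)·1 = 1.48
φ = (2.200 − 1.48/1) / 4 = 0.18 in/h.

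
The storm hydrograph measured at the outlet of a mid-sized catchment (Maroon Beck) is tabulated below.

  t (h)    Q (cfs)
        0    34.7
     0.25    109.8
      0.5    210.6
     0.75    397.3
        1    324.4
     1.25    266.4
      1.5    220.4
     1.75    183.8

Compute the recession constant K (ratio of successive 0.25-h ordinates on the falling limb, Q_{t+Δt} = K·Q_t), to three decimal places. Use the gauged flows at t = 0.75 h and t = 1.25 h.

K ≈ 0.819

Using the recession-limb readings at t = 0.75 h and t = 1.25 h: Q falls from 397.3 to 266.4 cfs over 2 intervals.
K = (Q₂/Q₁)^(1/2) = (266.4/397.3)^(1/2) = 0.819.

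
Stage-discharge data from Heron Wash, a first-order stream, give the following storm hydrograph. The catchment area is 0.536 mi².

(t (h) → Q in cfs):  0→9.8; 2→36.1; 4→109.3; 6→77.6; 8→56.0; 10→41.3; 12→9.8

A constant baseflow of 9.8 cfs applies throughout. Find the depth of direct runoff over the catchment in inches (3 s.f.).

Direct runoff: 0.0, 26.3, 99.5, 67.8, 46.2, 31.5, 0.0 cfs; ΣQ_DR = 271.3 cfs.
V = ΣQ_DR · Δt = 271.3 × 7200 s = 1.953 × 10^6 ft³.
Over A = 0.536 mi², depth = V / A = 1.57 in.

d ≈ 1.57 in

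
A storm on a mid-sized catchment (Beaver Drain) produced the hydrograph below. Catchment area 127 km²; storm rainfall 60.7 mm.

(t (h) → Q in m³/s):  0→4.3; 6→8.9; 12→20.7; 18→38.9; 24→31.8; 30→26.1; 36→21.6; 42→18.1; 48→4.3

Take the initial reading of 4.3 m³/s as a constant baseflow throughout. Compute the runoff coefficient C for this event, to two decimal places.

C ≈ 0.38

ΣQ_DR = 136.0 m³/s; V = ΣQ_DR·Δt = 2.938 × 10^6 m³.
Runoff depth d = V / A = 23.13 mm.
C = d / P = 23.13 / 60.7 = 0.38.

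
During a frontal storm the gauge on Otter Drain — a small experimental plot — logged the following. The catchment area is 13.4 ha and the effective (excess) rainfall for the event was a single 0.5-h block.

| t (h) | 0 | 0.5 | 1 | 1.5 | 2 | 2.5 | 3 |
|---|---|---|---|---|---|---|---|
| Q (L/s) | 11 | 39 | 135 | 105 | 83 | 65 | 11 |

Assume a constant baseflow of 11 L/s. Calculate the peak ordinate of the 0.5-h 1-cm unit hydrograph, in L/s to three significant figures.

Direct runoff: 0.0, 28.0, 124.0, 94.0, 72.0, 54.0, 0.0 L/s; ΣQ_DR = 372.0 L/s, peak = 124.0 L/s.
Runoff depth d = ΣQ_DR·Δt / A = 372.0 × 1800 / (13.4 ha) = 4.997 mm.
The 1-cm UH is the DRH scaled by (10 mm)/d, so U_p = 124.0 × 10/4.997 = 248 L/s.

U_p ≈ 248 L/s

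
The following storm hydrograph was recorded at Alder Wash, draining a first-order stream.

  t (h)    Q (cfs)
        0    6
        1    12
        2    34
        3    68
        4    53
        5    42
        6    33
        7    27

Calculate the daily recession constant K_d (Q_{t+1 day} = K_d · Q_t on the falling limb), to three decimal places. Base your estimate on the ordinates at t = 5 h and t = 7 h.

Between t = 5 h and t = 7 h the flow falls from 42 to 27 cfs over 2×1 h = 2 h.
Per-interval ratio K = (27/42)^(1/2) = 0.8018; K_d = K^(24/1) = 0.005.

K_d ≈ 0.005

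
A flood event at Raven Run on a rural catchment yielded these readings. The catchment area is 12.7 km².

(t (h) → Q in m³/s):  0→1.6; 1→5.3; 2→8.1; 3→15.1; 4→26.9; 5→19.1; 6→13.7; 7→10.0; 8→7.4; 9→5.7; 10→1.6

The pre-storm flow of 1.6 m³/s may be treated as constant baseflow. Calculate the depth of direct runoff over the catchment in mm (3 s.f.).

Direct runoff: 0.0, 3.7, 6.5, 13.5, 25.3, 17.5, 12.1, 8.4, 5.8, 4.1, 0.0 m³/s; ΣQ_DR = 96.90 m³/s.
V = ΣQ_DR · Δt = 96.90 × 3600 s = 3.488 × 10^5 m³.
Over A = 12.7 km², depth = V / A = 27.5 mm.

d ≈ 27.5 mm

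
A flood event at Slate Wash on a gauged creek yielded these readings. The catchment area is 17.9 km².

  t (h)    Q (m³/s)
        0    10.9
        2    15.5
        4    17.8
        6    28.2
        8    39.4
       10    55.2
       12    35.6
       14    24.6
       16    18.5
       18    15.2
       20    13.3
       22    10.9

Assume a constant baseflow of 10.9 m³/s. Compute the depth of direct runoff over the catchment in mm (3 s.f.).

d ≈ 62.1 mm

Direct runoff: 0.0, 4.6, 6.9, 17.3, 28.5, 44.3, 24.7, 13.7, 7.6, 4.3, 2.4, 0.0 m³/s; ΣQ_DR = 154.3 m³/s.
V = ΣQ_DR · Δt = 154.3 × 7200 s = 1.111 × 10^6 m³.
Over A = 17.9 km², depth = V / A = 62.1 mm.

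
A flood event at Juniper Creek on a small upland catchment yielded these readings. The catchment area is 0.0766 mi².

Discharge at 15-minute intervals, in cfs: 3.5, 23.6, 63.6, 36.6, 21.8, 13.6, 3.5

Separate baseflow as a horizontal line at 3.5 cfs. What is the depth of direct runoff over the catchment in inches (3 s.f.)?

d ≈ 0.717 in

Direct runoff: 0.0, 20.1, 60.1, 33.1, 18.3, 10.1, 0.0 cfs; ΣQ_DR = 141.7 cfs.
V = ΣQ_DR · Δt = 141.7 × 900 s = 1.275 × 10^5 ft³.
Over A = 0.0766 mi², depth = V / A = 0.717 in.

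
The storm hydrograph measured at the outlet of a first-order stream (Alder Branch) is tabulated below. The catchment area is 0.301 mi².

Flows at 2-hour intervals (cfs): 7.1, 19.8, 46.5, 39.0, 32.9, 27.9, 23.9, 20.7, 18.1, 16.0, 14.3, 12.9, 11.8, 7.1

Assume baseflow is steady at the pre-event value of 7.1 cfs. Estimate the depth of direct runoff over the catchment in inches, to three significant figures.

d ≈ 2.04 in

Direct runoff: 0.0, 12.7, 39.4, 31.9, 25.8, 20.8, 16.8, 13.6, 11.0, 8.9, 7.2, 5.8, 4.7, 0.0 cfs; ΣQ_DR = 198.6 cfs.
V = ΣQ_DR · Δt = 198.6 × 7200 s = 1.430 × 10^6 ft³.
Over A = 0.301 mi², depth = V / A = 2.04 in.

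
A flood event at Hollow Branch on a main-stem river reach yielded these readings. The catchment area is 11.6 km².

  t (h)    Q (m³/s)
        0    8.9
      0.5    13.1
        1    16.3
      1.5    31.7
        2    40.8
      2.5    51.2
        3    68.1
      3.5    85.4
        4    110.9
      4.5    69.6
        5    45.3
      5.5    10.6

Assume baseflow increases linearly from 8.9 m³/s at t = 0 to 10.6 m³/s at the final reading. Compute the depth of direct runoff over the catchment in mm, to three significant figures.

d ≈ 67.5 mm

Direct runoff: 0.00, 4.05, 7.09, 22.34, 31.28, 41.53, 58.27, 75.42, 100.76, 59.31, 34.85, 0.00 m³/s; ΣQ_DR = 434.9 m³/s.
V = ΣQ_DR · Δt = 434.9 × 1800 s = 7.828 × 10^5 m³.
Over A = 11.6 km², depth = V / A = 67.5 mm.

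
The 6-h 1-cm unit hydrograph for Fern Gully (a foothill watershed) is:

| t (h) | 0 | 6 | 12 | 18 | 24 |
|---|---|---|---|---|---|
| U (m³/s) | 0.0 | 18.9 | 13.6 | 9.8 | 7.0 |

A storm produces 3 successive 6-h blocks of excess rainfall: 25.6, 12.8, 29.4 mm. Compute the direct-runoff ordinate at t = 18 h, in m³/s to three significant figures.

By discrete convolution, Q_j = Σ (P_i / 10 mm) · U_{j−i}.
At t = 18 h (j=3): Q = (25.6/10)·9.8 + (12.8/10)·13.6 + (29.4/10)·18.9 = 98.1 m³/s.

Q ≈ 98.1 m³/s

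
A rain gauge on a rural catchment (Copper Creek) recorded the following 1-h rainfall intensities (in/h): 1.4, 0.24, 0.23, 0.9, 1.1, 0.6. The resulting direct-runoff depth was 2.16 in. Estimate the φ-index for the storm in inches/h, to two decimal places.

φ ≈ 0.46 in/h

Only the 4 blocks with intensity above φ contribute runoff: 1.4, 0.9, 1.1, 0.6 in/h.
Σ(I−φ)·Δt = d  ⇒  (1.4+0.9+1.1+0.6 − 4φ)·1 = 2.16
φ = (4.000 − 2.16/1) / 4 = 0.46 in/h.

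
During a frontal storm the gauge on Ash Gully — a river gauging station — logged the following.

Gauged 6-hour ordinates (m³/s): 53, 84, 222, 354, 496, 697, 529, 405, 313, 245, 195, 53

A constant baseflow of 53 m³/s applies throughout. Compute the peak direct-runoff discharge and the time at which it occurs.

Q_p = 644.0 m³/s at t = 30 h

Subtracting baseflow gives direct-runoff ordinates: 0.0, 31.0, 169.0, 301.0, 443.0, 644.0, 476.0, 352.0, 260.0, 192.0, 142.0, 0.0 m³/s.
The maximum is 644.0 m³/s, occurring at the reading for t = 30 h.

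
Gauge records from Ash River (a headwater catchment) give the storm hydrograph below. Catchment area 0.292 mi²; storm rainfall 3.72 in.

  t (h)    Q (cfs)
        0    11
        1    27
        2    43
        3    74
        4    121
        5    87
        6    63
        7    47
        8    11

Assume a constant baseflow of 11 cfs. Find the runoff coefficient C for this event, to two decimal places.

C ≈ 0.55

ΣQ_DR = 385.0 cfs; V = ΣQ_DR·Δt = 1.386 × 10^6 ft³.
Runoff depth d = V / A = 2.043 in.
C = d / P = 2.043 / 3.72 = 0.55.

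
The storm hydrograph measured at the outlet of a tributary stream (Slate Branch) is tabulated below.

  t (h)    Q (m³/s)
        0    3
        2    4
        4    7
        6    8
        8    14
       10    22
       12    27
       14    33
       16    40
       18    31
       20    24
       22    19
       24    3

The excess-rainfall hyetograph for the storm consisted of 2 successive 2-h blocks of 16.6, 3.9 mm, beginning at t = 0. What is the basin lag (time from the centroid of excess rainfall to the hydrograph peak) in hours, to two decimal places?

t_L ≈ 14.62 h

Centroid of excess rainfall: t_c = Σ P_i·t̄_i / ΣP_i = 1.3805 h (block centres at 1, 3 h).
Hydrograph peak occurs at t = 16 h, so basin lag t_L = 16 − 1.3805 = 14.62 h.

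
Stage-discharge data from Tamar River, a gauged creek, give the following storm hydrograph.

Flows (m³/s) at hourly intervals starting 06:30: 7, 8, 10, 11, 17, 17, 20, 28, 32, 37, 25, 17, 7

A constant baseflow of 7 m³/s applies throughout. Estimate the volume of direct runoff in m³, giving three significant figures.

Direct-runoff ordinates (Q − Q_b): 0.0, 1.0, 3.0, 4.0, 10.0, 10.0, 13.0, 21.0, 25.0, 30.0, 18.0, 10.0, 0.0 m³/s.
ΣQ_DR = 145.0 m³/s.
With Δt = 1 h = 3600 s, V = ΣQ_DR · Δt = 145.0 × 3600 = 5.22 × 10^5 m³.

V ≈ 5.22 × 10^5 m³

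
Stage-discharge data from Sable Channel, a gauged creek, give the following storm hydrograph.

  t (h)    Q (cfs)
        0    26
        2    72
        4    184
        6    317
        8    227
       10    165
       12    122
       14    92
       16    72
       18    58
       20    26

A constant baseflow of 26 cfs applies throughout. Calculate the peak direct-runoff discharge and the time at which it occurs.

Subtracting baseflow gives direct-runoff ordinates: 0.0, 46.0, 158.0, 291.0, 201.0, 139.0, 96.0, 66.0, 46.0, 32.0, 0.0 cfs.
The maximum is 291.0 cfs, occurring at the reading for t = 6 h.

Q_p = 291.0 cfs at t = 6 h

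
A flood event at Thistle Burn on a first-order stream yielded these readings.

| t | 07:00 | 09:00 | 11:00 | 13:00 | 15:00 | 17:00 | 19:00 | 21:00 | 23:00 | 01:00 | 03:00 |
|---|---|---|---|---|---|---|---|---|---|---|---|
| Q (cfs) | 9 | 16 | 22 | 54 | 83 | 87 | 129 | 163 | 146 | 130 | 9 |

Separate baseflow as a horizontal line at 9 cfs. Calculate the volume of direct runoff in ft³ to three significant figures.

Direct-runoff ordinates (Q − Q_b): 0.0, 7.0, 13.0, 45.0, 74.0, 78.0, 120.0, 154.0, 137.0, 121.0, 0.0 cfs.
ΣQ_DR = 749.0 cfs.
With Δt = 2 h = 7200 s, V = ΣQ_DR · Δt = 749.0 × 7200 = 5.39 × 10^6 ft³.

V ≈ 5.39 × 10^6 ft³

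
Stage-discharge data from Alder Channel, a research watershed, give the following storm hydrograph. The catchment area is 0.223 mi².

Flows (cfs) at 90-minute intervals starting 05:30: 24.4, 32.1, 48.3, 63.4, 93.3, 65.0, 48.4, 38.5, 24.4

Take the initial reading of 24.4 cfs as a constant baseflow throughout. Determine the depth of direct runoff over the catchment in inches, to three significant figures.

d ≈ 2.27 in

Direct runoff: 0.0, 7.7, 23.9, 39.0, 68.9, 40.6, 24.0, 14.1, 0.0 cfs; ΣQ_DR = 218.2 cfs.
V = ΣQ_DR · Δt = 218.2 × 5400 s = 1.178 × 10^6 ft³.
Over A = 0.223 mi², depth = V / A = 2.27 in.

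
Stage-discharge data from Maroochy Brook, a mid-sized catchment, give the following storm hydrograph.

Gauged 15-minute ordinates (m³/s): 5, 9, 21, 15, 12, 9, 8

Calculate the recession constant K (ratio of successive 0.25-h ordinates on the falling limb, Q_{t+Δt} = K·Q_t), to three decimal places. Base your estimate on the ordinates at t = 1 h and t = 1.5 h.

Using the recession-limb readings at t = 1 h and t = 1.5 h: Q falls from 12 to 8 m³/s over 2 intervals.
K = (Q₂/Q₁)^(1/2) = (8/12)^(1/2) = 0.816.

K ≈ 0.816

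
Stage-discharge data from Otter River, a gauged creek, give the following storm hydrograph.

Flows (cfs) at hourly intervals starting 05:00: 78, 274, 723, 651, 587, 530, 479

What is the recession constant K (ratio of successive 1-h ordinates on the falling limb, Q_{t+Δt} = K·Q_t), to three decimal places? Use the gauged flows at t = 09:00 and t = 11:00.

Using the recession-limb readings at t = 09:00 and t = 11:00: Q falls from 587 to 479 cfs over 2 intervals.
K = (Q₂/Q₁)^(1/2) = (479/587)^(1/2) = 0.903.

K ≈ 0.903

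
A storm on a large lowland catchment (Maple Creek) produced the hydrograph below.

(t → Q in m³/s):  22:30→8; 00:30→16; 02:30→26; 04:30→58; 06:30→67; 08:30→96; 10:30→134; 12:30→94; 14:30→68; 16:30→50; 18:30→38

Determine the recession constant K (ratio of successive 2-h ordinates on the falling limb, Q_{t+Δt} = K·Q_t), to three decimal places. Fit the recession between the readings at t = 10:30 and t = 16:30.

K ≈ 0.720

Using the recession-limb readings at t = 10:30 and t = 16:30: Q falls from 134 to 50 m³/s over 3 intervals.
K = (Q₂/Q₁)^(1/3) = (50/134)^(1/3) = 0.720.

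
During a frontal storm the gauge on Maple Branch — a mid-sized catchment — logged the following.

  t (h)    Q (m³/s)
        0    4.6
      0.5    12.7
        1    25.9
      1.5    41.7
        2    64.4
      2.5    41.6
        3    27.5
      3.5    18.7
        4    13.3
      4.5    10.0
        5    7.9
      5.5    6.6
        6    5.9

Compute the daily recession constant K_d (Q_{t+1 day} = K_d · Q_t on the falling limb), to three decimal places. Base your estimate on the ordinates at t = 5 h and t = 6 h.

K_d ≈ 0.001

Between t = 5 h and t = 6 h the flow falls from 7.9 to 5.9 m³/s over 2×0.5 h = 1 h.
Per-interval ratio K = (5.9/7.9)^(1/2) = 0.8642; K_d = K^(24/0.5) = 0.001.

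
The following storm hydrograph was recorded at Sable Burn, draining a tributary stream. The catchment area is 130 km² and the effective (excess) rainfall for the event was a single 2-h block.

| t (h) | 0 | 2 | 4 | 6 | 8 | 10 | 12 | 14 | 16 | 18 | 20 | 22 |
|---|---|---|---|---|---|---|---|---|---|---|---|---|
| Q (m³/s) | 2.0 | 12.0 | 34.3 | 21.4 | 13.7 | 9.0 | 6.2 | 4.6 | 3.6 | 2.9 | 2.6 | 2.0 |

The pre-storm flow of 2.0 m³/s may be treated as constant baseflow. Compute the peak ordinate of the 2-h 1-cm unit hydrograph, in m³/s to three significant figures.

U_p ≈ 64.6 m³/s

Direct runoff: 0.0, 10.0, 32.3, 19.4, 11.7, 7.0, 4.2, 2.6, 1.6, 0.9, 0.6, 0.0 m³/s; ΣQ_DR = 90.30 m³/s, peak = 32.3 m³/s.
Runoff depth d = ΣQ_DR·Δt / A = 90.30 × 7200 / (130 km²) = 5.001 mm.
The 1-cm UH is the DRH scaled by (10 mm)/d, so U_p = 32.3 × 10/5.001 = 64.6 m³/s.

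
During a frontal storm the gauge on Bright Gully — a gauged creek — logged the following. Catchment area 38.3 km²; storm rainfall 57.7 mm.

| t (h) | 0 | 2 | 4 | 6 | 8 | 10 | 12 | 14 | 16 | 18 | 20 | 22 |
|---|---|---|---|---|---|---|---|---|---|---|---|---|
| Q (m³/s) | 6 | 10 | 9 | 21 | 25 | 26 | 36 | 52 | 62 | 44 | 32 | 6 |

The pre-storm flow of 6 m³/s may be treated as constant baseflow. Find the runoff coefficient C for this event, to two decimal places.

ΣQ_DR = 257.0 m³/s; V = ΣQ_DR·Δt = 1.850 × 10^6 m³.
Runoff depth d = V / A = 48.31 mm.
C = d / P = 48.31 / 57.7 = 0.84.

C ≈ 0.84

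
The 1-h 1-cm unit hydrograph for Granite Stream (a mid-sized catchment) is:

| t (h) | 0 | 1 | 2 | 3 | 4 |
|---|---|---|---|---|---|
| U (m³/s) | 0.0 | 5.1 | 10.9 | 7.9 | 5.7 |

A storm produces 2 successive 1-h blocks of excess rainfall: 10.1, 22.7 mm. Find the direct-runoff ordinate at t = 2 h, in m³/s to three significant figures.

By discrete convolution, Q_j = Σ (P_i / 10 mm) · U_{j−i}.
At t = 2 h (j=2): Q = (10.1/10)·10.9 + (22.7/10)·5.1 = 22.6 m³/s.

Q ≈ 22.6 m³/s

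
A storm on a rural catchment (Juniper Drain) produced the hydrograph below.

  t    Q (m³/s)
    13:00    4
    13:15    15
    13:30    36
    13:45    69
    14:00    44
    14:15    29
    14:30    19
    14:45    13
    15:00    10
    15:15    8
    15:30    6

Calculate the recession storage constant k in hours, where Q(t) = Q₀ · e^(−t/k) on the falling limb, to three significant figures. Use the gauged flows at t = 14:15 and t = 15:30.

On the falling limb, Q drops from 29 to 6 m³/s between t = 14:15 and t = 15:30 (Δt = 1.25 h).
k = −Δt / ln(Q₂/Q₁) = −1.25 / ln(6/29) = 0.793 h.

k ≈ 0.793 h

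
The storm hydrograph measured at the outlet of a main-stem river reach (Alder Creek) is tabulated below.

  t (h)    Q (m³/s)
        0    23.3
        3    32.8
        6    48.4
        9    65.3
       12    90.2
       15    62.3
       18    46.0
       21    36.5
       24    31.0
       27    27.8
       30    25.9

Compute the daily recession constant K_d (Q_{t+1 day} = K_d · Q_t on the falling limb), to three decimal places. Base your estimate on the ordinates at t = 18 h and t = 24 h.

K_d ≈ 0.206

Between t = 18 h and t = 24 h the flow falls from 46.0 to 31.0 m³/s over 2×3 h = 6 h.
Per-interval ratio K = (31.0/46.0)^(1/2) = 0.8209; K_d = K^(24/3) = 0.206.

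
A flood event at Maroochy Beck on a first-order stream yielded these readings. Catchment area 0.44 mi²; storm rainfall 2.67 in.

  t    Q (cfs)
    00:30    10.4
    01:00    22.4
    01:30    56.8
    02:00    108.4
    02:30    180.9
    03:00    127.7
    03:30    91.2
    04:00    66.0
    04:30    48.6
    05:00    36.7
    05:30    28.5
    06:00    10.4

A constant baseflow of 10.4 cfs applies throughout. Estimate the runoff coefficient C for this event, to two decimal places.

ΣQ_DR = 663.2 cfs; V = ΣQ_DR·Δt = 1.194 × 10^6 ft³.
Runoff depth d = V / A = 1.168 in.
C = d / P = 1.168 / 2.67 = 0.44.

C ≈ 0.44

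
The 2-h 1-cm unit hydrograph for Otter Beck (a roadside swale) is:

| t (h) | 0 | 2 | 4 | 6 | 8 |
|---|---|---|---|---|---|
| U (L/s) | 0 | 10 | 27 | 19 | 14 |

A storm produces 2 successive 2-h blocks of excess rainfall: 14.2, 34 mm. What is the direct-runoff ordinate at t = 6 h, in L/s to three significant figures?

Q ≈ 119 L/s

By discrete convolution, Q_j = Σ (P_i / 10 mm) · U_{j−i}.
At t = 6 h (j=3): Q = (14.2/10)·19 + (34/10)·27 = 119 L/s.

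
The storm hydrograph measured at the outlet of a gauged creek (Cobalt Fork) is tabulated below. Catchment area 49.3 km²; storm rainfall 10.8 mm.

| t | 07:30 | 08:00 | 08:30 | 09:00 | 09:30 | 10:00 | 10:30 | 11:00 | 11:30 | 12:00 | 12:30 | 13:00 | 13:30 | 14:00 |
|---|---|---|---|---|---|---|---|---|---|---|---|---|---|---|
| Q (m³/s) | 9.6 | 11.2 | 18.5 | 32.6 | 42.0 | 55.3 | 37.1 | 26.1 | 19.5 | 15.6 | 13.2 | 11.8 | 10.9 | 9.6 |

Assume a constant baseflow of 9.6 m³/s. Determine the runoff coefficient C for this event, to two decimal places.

ΣQ_DR = 178.6 m³/s; V = ΣQ_DR·Δt = 3.215 × 10^5 m³.
Runoff depth d = V / A = 6.521 mm.
C = d / P = 6.521 / 10.8 = 0.60.

C ≈ 0.60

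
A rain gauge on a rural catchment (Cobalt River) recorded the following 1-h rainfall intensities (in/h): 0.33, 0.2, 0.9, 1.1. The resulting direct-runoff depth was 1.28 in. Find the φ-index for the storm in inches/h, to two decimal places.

Only the 2 blocks with intensity above φ contribute runoff: 0.9, 1.1 in/h.
Σ(I−φ)·Δt = d  ⇒  (0.9+1.1 − 2φ)·1 = 1.28
φ = (2.000 − 1.28/1) / 2 = 0.36 in/h.

φ ≈ 0.36 in/h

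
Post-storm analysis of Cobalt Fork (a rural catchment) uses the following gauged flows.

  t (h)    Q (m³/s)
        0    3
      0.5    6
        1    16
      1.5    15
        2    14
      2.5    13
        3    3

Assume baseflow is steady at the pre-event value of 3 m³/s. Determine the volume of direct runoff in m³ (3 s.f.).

Direct-runoff ordinates (Q − Q_b): 0.0, 3.0, 13.0, 12.0, 11.0, 10.0, 0.0 m³/s.
ΣQ_DR = 49.00 m³/s.
With Δt = 0.5 h = 1800 s, V = ΣQ_DR · Δt = 49.00 × 1800 = 88200 m³.

V ≈ 88200 m³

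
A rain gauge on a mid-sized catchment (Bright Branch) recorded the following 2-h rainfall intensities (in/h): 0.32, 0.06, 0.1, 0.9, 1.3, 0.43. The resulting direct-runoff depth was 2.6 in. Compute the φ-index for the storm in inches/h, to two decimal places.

Only the 2 blocks with intensity above φ contribute runoff: 0.9, 1.3 in/h.
Σ(I−φ)·Δt = d  ⇒  (0.9+1.3 − 2φ)·2 = 2.6
φ = (2.200 − 2.6/2) / 2 = 0.45 in/h.

φ ≈ 0.45 in/h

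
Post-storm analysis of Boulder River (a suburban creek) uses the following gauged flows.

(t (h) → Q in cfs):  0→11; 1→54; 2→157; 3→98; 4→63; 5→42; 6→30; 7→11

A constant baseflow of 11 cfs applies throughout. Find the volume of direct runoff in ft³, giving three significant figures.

Direct-runoff ordinates (Q − Q_b): 0.0, 43.0, 146.0, 87.0, 52.0, 31.0, 19.0, 0.0 cfs.
ΣQ_DR = 378.0 cfs.
With Δt = 1 h = 3600 s, V = ΣQ_DR · Δt = 378.0 × 3600 = 1.36 × 10^6 ft³.

V ≈ 1.36 × 10^6 ft³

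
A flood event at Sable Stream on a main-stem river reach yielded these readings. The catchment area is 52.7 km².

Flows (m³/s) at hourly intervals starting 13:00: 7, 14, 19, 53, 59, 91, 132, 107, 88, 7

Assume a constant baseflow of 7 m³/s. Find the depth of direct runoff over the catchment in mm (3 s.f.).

d ≈ 34.6 mm

Direct runoff: 0.0, 7.0, 12.0, 46.0, 52.0, 84.0, 125.0, 100.0, 81.0, 0.0 m³/s; ΣQ_DR = 507.0 m³/s.
V = ΣQ_DR · Δt = 507.0 × 3600 s = 1.825 × 10^6 m³.
Over A = 52.7 km², depth = V / A = 34.6 mm.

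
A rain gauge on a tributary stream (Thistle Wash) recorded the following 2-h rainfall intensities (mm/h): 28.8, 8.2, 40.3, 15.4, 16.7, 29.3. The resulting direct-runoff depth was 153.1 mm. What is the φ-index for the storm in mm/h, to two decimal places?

Only the 5 blocks with intensity above φ contribute runoff: 28.8, 40.3, 15.4, 16.7, 29.3 mm/h.
Σ(I−φ)·Δt = d  ⇒  (28.8+40.3+15.4+16.7+29.3 − 5φ)·2 = 153.1
φ = (130.5 − 153.1/2) / 5 = 10.79 mm/h.

φ ≈ 10.79 mm/h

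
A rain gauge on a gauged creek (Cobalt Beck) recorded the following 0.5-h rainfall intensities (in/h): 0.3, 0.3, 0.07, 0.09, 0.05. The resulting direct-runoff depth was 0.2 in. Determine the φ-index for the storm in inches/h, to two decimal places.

φ ≈ 0.10 in/h

Only the 2 blocks with intensity above φ contribute runoff: 0.3, 0.3 in/h.
Σ(I−φ)·Δt = d  ⇒  (0.3+0.3 − 2φ)·0.5 = 0.2
φ = (0.6000 − 0.2/0.5) / 2 = 0.10 in/h.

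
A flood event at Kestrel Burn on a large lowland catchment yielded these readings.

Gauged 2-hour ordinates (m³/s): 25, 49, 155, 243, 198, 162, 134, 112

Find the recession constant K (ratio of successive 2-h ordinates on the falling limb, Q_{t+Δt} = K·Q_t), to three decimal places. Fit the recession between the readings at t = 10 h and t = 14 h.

K ≈ 0.831

Using the recession-limb readings at t = 10 h and t = 14 h: Q falls from 162 to 112 m³/s over 2 intervals.
K = (Q₂/Q₁)^(1/2) = (112/162)^(1/2) = 0.831.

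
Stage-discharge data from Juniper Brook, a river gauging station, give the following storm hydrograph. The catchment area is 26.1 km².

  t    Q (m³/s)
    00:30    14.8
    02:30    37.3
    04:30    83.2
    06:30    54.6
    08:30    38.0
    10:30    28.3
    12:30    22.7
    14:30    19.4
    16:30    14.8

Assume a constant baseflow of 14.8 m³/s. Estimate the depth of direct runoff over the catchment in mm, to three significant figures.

d ≈ 49.6 mm

Direct runoff: 0.0, 22.5, 68.4, 39.8, 23.2, 13.5, 7.9, 4.6, 0.0 m³/s; ΣQ_DR = 179.9 m³/s.
V = ΣQ_DR · Δt = 179.9 × 7200 s = 1.295 × 10^6 m³.
Over A = 26.1 km², depth = V / A = 49.6 mm.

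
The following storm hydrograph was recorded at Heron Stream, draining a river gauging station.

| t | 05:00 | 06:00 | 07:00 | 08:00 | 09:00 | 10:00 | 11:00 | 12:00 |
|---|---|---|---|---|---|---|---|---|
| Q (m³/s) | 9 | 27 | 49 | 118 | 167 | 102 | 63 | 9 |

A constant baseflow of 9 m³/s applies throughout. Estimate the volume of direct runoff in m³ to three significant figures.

Direct-runoff ordinates (Q − Q_b): 0.0, 18.0, 40.0, 109.0, 158.0, 93.0, 54.0, 0.0 m³/s.
ΣQ_DR = 472.0 m³/s.
With Δt = 1 h = 3600 s, V = ΣQ_DR · Δt = 472.0 × 3600 = 1.70 × 10^6 m³.

V ≈ 1.70 × 10^6 m³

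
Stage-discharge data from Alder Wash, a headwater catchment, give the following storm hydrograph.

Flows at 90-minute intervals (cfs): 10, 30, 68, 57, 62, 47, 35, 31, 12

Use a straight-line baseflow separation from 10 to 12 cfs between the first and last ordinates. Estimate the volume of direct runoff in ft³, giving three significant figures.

V ≈ 1.37 × 10^6 ft³

Direct-runoff ordinates (Q − Q_b): 0.00, 19.75, 57.50, 46.25, 51.00, 35.75, 23.50, 19.25, 0.00 cfs.
ΣQ_DR = 253.0 cfs.
With Δt = 1.5 h = 5400 s, V = ΣQ_DR · Δt = 253.0 × 5400 = 1.37 × 10^6 ft³.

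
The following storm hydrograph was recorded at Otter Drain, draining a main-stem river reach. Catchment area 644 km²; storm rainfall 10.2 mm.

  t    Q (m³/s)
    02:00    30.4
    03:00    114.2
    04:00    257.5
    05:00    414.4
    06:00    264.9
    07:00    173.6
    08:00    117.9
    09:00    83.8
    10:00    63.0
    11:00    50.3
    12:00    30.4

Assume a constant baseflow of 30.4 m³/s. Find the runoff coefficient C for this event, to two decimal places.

ΣQ_DR = 1266 m³/s; V = ΣQ_DR·Δt = 4.558 × 10^6 m³.
Runoff depth d = V / A = 7.077 mm.
C = d / P = 7.077 / 10.2 = 0.69.

C ≈ 0.69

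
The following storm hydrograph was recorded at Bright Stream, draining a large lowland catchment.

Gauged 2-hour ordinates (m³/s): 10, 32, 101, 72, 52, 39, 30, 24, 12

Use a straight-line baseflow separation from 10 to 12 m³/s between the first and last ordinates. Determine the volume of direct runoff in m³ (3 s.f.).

Direct-runoff ordinates (Q − Q_b): 0.00, 21.75, 90.50, 61.25, 41.00, 27.75, 18.50, 12.25, 0.00 m³/s.
ΣQ_DR = 273.0 m³/s.
With Δt = 2 h = 7200 s, V = ΣQ_DR · Δt = 273.0 × 7200 = 1.97 × 10^6 m³.

V ≈ 1.97 × 10^6 m³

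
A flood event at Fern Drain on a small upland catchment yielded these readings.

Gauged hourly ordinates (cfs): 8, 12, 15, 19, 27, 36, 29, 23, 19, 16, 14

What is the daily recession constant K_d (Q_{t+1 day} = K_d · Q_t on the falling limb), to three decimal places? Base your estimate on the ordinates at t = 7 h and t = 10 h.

K_d ≈ 0.019

Between t = 7 h and t = 10 h the flow falls from 23 to 14 cfs over 3×1 h = 3 h.
Per-interval ratio K = (14/23)^(1/3) = 0.8475; K_d = K^(24/1) = 0.019.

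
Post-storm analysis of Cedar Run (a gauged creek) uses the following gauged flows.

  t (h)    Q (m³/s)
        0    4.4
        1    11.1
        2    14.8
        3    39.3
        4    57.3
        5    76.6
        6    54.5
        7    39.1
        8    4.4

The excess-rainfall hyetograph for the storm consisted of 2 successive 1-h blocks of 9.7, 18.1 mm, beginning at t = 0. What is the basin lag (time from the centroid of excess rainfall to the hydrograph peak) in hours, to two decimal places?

Centroid of excess rainfall: t_c = Σ P_i·t̄_i / ΣP_i = 1.1511 h (block centres at 0.5, 1.5 h).
Hydrograph peak occurs at t = 5 h, so basin lag t_L = 5 − 1.1511 = 3.85 h.

t_L ≈ 3.85 h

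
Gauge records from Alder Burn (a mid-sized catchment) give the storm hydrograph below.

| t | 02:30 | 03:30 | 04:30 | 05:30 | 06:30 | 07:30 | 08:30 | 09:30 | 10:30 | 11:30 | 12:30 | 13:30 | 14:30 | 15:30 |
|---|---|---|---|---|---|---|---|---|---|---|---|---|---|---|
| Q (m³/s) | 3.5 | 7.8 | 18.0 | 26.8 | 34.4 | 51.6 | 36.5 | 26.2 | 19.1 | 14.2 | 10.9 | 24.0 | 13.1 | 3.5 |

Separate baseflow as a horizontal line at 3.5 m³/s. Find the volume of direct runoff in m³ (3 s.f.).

V ≈ 8.66 × 10^5 m³

Direct-runoff ordinates (Q − Q_b): 0.0, 4.3, 14.5, 23.3, 30.9, 48.1, 33.0, 22.7, 15.6, 10.7, 7.4, 20.5, 9.6, 0.0 m³/s.
ΣQ_DR = 240.6 m³/s.
With Δt = 1 h = 3600 s, V = ΣQ_DR · Δt = 240.6 × 3600 = 8.66 × 10^5 m³.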